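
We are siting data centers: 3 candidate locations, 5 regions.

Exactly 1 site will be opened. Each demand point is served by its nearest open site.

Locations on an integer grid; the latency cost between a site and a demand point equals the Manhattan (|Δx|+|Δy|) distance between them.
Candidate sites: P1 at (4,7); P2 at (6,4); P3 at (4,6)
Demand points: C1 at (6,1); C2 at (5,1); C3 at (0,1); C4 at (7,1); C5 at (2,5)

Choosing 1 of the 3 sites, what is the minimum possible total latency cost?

Open {P2}.
  C1→P2 3, C2→P2 4, C3→P2 9, C4→P2 4, C5→P2 5  ⇒ total 25.
Compare {P3}: total 33.
Compare {P1}: total 38.

25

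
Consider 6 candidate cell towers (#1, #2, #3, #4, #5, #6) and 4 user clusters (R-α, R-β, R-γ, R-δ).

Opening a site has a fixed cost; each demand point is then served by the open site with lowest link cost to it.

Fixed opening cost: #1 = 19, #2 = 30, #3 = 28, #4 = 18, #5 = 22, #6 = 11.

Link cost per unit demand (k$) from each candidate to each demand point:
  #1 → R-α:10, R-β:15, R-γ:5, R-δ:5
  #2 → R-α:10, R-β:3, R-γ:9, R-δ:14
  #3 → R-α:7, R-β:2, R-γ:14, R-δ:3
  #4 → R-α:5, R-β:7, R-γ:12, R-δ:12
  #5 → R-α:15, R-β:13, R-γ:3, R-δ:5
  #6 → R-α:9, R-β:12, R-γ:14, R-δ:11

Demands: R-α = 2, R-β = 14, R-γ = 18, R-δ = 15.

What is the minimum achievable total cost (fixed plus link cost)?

191

Open {#3, #5}: assign each demand point to its cheapest open site.
  R-α→#3 2×7=14, R-β→#3 14×2=28, R-γ→#5 18×3=54, R-δ→#3 15×3=45
  link cost 141, fixed 50 → total 191.
Compare {#3, #5, #6}: link cost 141 + fixed 61 = 202.
Compare {#3, #4, #5}: link cost 137 + fixed 68 = 205.
Compare {#1, #3, #5}: link cost 141 + fixed 69 = 210.
All other subsets cost ≥ 202. Minimum total cost: 191.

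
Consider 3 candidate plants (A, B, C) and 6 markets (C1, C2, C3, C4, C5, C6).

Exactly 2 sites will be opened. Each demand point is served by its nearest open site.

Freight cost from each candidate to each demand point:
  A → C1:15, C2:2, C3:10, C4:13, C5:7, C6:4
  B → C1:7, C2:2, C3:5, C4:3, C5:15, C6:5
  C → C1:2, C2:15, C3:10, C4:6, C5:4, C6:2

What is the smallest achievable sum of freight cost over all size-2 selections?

Open {B, C}.
  C1→C 2, C2→B 2, C3→B 5, C4→B 3, C5→C 4, C6→C 2  ⇒ total 18.
Compare {A, C}: total 26.
Compare {A, B}: total 28.

18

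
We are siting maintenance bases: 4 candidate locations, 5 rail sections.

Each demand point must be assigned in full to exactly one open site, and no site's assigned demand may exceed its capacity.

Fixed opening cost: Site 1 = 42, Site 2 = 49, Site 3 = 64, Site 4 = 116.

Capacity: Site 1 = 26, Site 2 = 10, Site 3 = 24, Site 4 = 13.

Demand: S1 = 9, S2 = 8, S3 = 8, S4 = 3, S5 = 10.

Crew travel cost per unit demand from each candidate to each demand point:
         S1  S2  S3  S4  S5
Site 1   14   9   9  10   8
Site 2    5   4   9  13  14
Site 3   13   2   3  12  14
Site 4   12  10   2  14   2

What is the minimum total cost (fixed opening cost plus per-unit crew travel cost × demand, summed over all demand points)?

350

Open {Site 1, Site 2, Site 3}; cheapest assignment that respects the capacities:
  Site 1 (cap 26, load 13): S4, S5 — cost 3×10 + 10×8 = 110
  Site 2 (cap 10, load 9): S1 — cost 9×5 = 45
  Site 3 (cap 24, load 16): S2, S3 — cost 8×2 + 8×3 = 40
  Shipping 195, fixed 155 → total 350.
  Any other capacity-feasible assignment to {Site 1, Site 2, Site 3} ships for at least 195.
Compare {Site 2, Site 3, Site 4}: its best feasible assignment gives total 370.
Compare {Site 1, Site 3}: its best feasible assignment gives total 382.
Every other set of open sites that can feasibly serve all demand totals ≥ 370 even under its best assignment. Minimum: 350.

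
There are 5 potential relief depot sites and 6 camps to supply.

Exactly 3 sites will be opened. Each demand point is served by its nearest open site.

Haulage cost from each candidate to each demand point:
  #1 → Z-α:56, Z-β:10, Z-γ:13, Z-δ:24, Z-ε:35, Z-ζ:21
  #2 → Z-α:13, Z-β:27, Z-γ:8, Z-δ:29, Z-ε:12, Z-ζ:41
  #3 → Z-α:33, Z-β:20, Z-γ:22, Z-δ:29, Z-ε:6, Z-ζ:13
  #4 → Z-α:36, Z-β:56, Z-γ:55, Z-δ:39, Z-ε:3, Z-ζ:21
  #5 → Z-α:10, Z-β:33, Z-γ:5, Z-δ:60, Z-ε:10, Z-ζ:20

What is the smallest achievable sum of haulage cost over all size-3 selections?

Open {#1, #3, #5}.
  Z-α→#5 10, Z-β→#1 10, Z-γ→#5 5, Z-δ→#1 24, Z-ε→#3 6, Z-ζ→#3 13  ⇒ total 68.
Compare {#1, #4, #5}: total 72.
Compare {#1, #2, #3}: total 74.
No size-3 selection does better; minimum is 68.

68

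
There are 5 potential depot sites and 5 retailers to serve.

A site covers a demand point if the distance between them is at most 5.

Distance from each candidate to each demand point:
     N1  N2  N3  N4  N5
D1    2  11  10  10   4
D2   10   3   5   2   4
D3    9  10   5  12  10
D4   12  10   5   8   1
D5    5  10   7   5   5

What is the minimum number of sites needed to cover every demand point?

2

Coverage sets (demand points within 5 of each site):
  D1: {N1, N5}
  D2: {N2, N3, N4, N5}
  D3: {N3}
  D4: {N3, N5}
  D5: {N1, N4, N5}
No single site covers all 5 demand points.
But {D1, D2} covers everything, so the minimum is 2.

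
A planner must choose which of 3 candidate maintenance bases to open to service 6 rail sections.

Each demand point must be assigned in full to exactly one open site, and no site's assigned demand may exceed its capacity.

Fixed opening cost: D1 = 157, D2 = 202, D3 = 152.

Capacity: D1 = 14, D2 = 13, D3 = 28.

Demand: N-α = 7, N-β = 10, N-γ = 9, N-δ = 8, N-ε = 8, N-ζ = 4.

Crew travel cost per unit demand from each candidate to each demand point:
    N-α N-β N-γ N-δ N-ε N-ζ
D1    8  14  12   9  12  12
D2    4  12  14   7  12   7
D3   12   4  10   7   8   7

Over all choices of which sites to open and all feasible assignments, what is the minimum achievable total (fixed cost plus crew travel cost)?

833

Open {D1, D2, D3}; cheapest assignment that respects the capacities:
  D1 (cap 14, load 8): N-δ — cost 8×9 = 72
  D2 (cap 13, load 11): N-α, N-ζ — cost 7×4 + 4×7 = 56
  D3 (cap 28, load 27): N-β, N-γ, N-ε — cost 10×4 + 9×10 + 8×8 = 194
  Shipping 322, fixed 511 → total 833.
  Any other capacity-feasible assignment to {D1, D2, D3} ships for at least 322.
Total demand is 46 and no other set of sites has combined capacity ≥ 46, so {D1, D2, D3} is the only feasible choice of open sites. Minimum: 833.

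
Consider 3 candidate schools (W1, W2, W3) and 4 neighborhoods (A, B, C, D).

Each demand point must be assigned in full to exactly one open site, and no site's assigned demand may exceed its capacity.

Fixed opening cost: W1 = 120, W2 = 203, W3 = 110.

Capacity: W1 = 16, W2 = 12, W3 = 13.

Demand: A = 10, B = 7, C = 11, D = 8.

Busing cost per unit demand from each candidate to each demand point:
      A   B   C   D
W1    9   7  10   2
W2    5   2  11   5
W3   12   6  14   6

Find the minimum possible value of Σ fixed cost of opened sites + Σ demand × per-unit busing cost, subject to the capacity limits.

702

Open {W1, W2, W3}; cheapest assignment that respects the capacities:
  W1 (cap 16, load 15): B, D — cost 7×7 + 8×2 = 65
  W2 (cap 12, load 10): A — cost 10×5 = 50
  W3 (cap 13, load 11): C — cost 11×14 = 154
  Shipping 269, fixed 433 → total 702.
  Any other capacity-feasible assignment to {W1, W2, W3} ships for at least 269.
Total demand is 36 and no other set of sites has combined capacity ≥ 36, so {W1, W2, W3} is the only feasible choice of open sites. Minimum: 702.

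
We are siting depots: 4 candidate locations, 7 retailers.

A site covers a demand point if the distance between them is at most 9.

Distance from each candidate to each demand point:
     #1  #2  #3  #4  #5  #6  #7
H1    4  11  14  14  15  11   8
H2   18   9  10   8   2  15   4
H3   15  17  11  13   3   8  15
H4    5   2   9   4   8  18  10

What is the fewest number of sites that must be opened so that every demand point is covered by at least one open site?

Coverage sets (demand points within 9 of each site):
  H1: {#1, #7}
  H2: {#2, #4, #5, #7}
  H3: {#5, #6}
  H4: {#1, #2, #3, #4, #5}
No 2 sites suffice: every size-2 union leaves at least one demand point uncovered.
But {H1, H3, H4} covers everything, so the minimum is 3.

3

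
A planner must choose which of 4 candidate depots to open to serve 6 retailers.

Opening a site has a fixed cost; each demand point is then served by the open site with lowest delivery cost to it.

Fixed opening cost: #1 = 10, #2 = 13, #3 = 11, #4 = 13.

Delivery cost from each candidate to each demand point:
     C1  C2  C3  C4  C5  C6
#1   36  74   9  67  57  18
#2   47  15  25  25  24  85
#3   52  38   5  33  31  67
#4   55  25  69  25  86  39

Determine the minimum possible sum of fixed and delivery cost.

150

Open {#1, #2}: assign each demand point to its cheapest open site.
  C1→#1 36, C2→#2 15, C3→#1 9, C4→#2 25, C5→#2 24, C6→#1 18
  delivery cost 127, fixed 23 → total 150.
Compare {#1, #2, #3}: delivery cost 123 + fixed 34 = 157.
Compare {#1, #2, #4}: delivery cost 127 + fixed 36 = 163.
Compare {#1, #2, #3, #4}: delivery cost 123 + fixed 47 = 170.
All other subsets cost ≥ 157. Minimum total cost: 150.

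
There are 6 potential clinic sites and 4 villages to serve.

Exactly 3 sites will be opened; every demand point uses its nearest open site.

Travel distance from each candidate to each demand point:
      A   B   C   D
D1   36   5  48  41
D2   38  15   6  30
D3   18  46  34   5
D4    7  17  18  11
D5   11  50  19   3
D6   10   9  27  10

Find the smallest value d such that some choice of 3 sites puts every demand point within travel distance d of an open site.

10

Open {D1, D2, D6}.
  Farthest demand point is A at travel distance 10 (to D6); all others are ≤ 10.
With {D2, D3, D6} the worst case is 10.
With {D2, D4, D6} the worst case is 10.
No size-3 selection achieves below 10.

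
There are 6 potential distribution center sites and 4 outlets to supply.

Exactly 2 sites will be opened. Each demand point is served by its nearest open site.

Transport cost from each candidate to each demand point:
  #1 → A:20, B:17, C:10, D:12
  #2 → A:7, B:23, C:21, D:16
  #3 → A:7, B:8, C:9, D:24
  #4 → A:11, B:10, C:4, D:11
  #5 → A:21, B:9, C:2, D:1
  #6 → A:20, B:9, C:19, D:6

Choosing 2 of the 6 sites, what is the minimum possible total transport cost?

18

Open {#3, #5}.
  A→#3 7, B→#3 8, C→#5 2, D→#5 1  ⇒ total 18.
Compare {#2, #5}: total 19.
Compare {#4, #5}: total 23.
No size-2 selection does better; minimum is 18.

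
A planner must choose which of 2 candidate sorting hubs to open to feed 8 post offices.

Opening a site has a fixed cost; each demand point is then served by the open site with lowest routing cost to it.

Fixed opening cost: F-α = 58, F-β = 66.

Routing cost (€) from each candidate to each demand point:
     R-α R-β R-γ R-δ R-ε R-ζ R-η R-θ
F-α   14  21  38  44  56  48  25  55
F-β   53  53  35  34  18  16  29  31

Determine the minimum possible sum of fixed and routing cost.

318

Open {F-α, F-β}: assign each demand point to its cheapest open site.
  R-α→F-α 14, R-β→F-α 21, R-γ→F-β 35, R-δ→F-β 34, R-ε→F-β 18, R-ζ→F-β 16, R-η→F-α 25, R-θ→F-β 31
  routing cost 194, fixed 124 → total 318.
Compare {F-β}: routing cost 269 + fixed 66 = 335.
Compare {F-α}: routing cost 301 + fixed 58 = 359.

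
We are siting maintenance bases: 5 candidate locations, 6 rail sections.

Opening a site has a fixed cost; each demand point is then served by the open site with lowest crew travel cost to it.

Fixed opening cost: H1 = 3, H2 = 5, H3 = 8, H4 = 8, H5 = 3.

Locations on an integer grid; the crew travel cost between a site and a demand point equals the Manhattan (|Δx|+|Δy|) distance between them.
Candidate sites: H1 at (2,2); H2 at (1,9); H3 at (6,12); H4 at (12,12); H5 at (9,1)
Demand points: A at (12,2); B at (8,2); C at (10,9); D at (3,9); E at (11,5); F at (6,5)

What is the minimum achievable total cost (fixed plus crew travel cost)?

Open {H2, H5}: assign each demand point to its cheapest open site.
  A→H5 4, B→H5 2, C→H2 9, D→H2 2, E→H5 6, F→H5 7
  crew travel cost 30, fixed 8 → total 38.
Compare {H1, H2, H5}: crew travel cost 30 + fixed 11 = 41.
Compare {H1, H5}: crew travel cost 36 + fixed 6 = 42.
Compare {H2, H4, H5}: crew travel cost 26 + fixed 16 = 42.
All other subsets cost ≥ 41. Minimum total cost: 38.

38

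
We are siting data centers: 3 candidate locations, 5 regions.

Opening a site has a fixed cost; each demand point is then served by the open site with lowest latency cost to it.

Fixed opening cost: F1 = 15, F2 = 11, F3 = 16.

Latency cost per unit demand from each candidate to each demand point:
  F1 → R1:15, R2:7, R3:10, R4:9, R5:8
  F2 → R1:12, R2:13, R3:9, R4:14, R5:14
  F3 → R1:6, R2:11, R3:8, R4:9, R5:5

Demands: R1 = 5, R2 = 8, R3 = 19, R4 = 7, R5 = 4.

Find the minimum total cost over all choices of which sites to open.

352

Open {F1, F3}: assign each demand point to its cheapest open site.
  R1→F3 5×6=30, R2→F1 8×7=56, R3→F3 19×8=152, R4→F1 7×9=63, R5→F3 4×5=20
  latency cost 321, fixed 31 → total 352.
Compare {F1, F2, F3}: latency cost 321 + fixed 42 = 363.
Compare {F3}: latency cost 353 + fixed 16 = 369.
Compare {F2, F3}: latency cost 353 + fixed 27 = 380.
All other subsets cost ≥ 363. Minimum total cost: 352.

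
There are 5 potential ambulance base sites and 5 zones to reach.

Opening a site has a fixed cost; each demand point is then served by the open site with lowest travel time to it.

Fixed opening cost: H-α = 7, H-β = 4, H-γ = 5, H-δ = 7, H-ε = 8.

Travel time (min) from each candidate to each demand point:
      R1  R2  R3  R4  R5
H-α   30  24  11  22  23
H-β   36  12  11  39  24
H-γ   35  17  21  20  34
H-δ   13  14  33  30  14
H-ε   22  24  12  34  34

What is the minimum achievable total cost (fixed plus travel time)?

86

Open {H-β, H-γ, H-δ}: assign each demand point to its cheapest open site.
  R1→H-δ 13, R2→H-β 12, R3→H-β 11, R4→H-γ 20, R5→H-δ 14
  travel time 70, fixed 16 → total 86.
Compare {H-α, H-δ}: travel time 74 + fixed 14 = 88.
Compare {H-α, H-β, H-δ}: travel time 72 + fixed 18 = 90.
Compare {H-β, H-δ}: travel time 80 + fixed 11 = 91.
All other subsets cost ≥ 88. Minimum total cost: 86.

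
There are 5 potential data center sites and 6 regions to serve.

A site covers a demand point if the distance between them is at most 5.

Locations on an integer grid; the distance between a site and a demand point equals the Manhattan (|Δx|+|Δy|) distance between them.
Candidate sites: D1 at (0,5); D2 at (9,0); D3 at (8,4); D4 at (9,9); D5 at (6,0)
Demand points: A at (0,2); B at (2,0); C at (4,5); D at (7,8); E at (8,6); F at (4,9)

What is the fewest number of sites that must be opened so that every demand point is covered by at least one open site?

Coverage sets (demand points within 5 of each site):
  D1: {A, C}
  D2: {}
  D3: {C, D, E}
  D4: {D, E, F}
  D5: {B}
No 2 sites suffice: every size-2 union leaves at least one demand point uncovered.
But {D1, D4, D5} covers everything, so the minimum is 3.

3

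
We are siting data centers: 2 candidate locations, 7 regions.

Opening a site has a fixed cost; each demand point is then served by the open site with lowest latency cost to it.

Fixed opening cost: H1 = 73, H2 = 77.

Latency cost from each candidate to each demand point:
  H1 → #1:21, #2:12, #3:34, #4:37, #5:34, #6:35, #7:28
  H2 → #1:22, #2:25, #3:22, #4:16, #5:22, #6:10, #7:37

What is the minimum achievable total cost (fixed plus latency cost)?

231

Open {H2}: assign each demand point to its cheapest open site.
  #1→H2 22, #2→H2 25, #3→H2 22, #4→H2 16, #5→H2 22, #6→H2 10, #7→H2 37
  latency cost 154, fixed 77 → total 231.
Compare {H1}: latency cost 201 + fixed 73 = 274.
Compare {H1, H2}: latency cost 131 + fixed 150 = 281.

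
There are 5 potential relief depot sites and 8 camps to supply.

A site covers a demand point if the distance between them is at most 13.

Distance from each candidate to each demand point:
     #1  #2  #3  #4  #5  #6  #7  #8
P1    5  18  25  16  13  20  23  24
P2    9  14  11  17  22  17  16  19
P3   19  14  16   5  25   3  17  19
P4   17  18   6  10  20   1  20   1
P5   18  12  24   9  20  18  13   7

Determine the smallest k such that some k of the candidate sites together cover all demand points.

Coverage sets (demand points within 13 of each site):
  P1: {#1, #5}
  P2: {#1, #3}
  P3: {#4, #6}
  P4: {#3, #4, #6, #8}
  P5: {#2, #4, #7, #8}
No 2 sites suffice: every size-2 union leaves at least one demand point uncovered.
But {P1, P4, P5} covers everything, so the minimum is 3.

3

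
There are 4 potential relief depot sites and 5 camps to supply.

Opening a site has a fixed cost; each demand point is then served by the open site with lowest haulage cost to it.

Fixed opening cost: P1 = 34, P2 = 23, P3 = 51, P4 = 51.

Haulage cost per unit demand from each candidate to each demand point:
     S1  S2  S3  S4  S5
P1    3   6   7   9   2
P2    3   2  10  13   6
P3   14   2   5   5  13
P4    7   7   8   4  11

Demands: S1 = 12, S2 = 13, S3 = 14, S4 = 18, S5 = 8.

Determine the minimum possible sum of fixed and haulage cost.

Open {P1, P3}: assign each demand point to its cheapest open site.
  S1→P1 12×3=36, S2→P3 13×2=26, S3→P3 14×5=70, S4→P3 18×5=90, S5→P1 8×2=16
  haulage cost 238, fixed 85 → total 323.
Compare {P2, P3}: haulage cost 270 + fixed 74 = 344.
Compare {P1, P2, P3}: haulage cost 238 + fixed 108 = 346.
Compare {P1, P2, P4}: haulage cost 248 + fixed 108 = 356.
All other subsets cost ≥ 344. Minimum total cost: 323.

323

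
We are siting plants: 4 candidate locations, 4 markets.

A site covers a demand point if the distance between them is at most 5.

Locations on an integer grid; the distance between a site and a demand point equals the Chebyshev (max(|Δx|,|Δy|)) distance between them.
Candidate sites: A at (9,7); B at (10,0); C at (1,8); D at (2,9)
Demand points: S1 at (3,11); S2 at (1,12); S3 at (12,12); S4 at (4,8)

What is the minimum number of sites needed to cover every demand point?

2

Coverage sets (demand points within 5 of each site):
  A: {S3, S4}
  B: {}
  C: {S1, S2, S4}
  D: {S1, S2, S4}
No single site covers all 4 demand points.
But {A, C} covers everything, so the minimum is 2.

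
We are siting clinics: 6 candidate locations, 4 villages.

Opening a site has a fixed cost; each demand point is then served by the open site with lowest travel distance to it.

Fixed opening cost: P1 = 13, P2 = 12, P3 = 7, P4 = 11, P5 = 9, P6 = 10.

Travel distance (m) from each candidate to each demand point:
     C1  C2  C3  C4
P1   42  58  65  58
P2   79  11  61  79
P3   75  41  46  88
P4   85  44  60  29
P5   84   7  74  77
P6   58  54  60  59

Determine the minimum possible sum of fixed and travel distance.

Open {P1, P3, P4, P5}: assign each demand point to its cheapest open site.
  C1→P1 42, C2→P5 7, C3→P3 46, C4→P4 29
  travel distance 124, fixed 40 → total 164.
Compare {P1, P4, P5}: travel distance 138 + fixed 33 = 171.
Compare {P1, P2, P3, P4}: travel distance 128 + fixed 43 = 171.
Compare {P1, P3, P4, P5, P6}: travel distance 124 + fixed 50 = 174.
All other subsets cost ≥ 171. Minimum total cost: 164.

164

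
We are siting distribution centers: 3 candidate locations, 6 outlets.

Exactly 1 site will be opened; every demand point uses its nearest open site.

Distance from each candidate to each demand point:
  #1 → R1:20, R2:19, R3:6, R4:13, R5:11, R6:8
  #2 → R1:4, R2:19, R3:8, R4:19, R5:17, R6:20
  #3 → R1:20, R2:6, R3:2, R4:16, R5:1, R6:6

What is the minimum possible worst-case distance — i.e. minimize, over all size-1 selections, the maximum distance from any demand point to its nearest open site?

20

Open {#1}.
  Farthest demand point is R1 at distance 20 (to #1); all others are ≤ 20.
With {#2} the worst case is 20.
With {#3} the worst case is 20.
No size-1 selection achieves below 20.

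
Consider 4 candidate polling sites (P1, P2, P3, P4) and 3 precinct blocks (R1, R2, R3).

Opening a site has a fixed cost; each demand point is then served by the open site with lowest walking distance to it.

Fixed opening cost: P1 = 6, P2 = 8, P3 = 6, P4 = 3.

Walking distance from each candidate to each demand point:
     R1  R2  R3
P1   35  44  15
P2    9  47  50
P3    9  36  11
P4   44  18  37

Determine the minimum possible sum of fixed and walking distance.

Open {P3, P4}: assign each demand point to its cheapest open site.
  R1→P3 9, R2→P4 18, R3→P3 11
  walking distance 38, fixed 9 → total 47.
Compare {P1, P3, P4}: walking distance 38 + fixed 15 = 53.
Compare {P2, P3, P4}: walking distance 38 + fixed 17 = 55.
Compare {P1, P2, P4}: walking distance 42 + fixed 17 = 59.
All other subsets cost ≥ 53. Minimum total cost: 47.

47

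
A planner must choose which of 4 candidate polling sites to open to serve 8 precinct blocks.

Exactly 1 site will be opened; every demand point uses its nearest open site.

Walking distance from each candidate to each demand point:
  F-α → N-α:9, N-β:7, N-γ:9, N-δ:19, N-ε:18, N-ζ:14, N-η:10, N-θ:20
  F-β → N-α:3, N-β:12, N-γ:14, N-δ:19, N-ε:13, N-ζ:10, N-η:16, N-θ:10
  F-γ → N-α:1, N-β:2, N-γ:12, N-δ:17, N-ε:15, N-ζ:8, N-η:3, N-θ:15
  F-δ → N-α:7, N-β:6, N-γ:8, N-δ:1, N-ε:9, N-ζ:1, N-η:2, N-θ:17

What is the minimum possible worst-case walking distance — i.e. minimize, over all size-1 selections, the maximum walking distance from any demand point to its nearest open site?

17

Open {F-γ}.
  Farthest demand point is N-δ at walking distance 17 (to F-γ); all others are ≤ 17.
With {F-δ} the worst case is 17.
With {F-β} the worst case is 19.
No size-1 selection achieves below 17.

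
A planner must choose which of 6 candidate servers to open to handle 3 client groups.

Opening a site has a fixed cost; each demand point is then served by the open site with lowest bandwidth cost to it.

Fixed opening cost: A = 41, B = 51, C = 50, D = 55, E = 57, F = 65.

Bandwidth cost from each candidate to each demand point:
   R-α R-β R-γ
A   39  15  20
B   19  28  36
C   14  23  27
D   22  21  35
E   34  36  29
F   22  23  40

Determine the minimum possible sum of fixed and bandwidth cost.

114

Open {C}: assign each demand point to its cheapest open site.
  R-α→C 14, R-β→C 23, R-γ→C 27
  bandwidth cost 64, fixed 50 → total 114.
Compare {A}: bandwidth cost 74 + fixed 41 = 115.
Compare {D}: bandwidth cost 78 + fixed 55 = 133.
Compare {B}: bandwidth cost 83 + fixed 51 = 134.
All other subsets cost ≥ 115. Minimum total cost: 114.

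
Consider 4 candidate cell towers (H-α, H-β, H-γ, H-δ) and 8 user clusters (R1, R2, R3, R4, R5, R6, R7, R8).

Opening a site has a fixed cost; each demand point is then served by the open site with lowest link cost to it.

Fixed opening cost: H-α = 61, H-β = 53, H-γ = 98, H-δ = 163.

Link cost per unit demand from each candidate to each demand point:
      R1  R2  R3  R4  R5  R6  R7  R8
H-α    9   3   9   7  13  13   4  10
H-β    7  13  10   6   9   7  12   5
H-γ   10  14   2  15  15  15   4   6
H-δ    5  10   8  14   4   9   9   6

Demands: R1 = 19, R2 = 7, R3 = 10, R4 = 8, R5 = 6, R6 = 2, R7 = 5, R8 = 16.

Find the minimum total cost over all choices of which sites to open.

Open {H-α, H-β}: assign each demand point to its cheapest open site.
  R1→H-β 19×7=133, R2→H-α 7×3=21, R3→H-α 10×9=90, R4→H-β 8×6=48, R5→H-β 6×9=54, R6→H-β 2×7=14, R7→H-α 5×4=20, R8→H-β 16×5=80
  link cost 460, fixed 114 → total 574.
Compare {H-α, H-β, H-γ}: link cost 390 + fixed 212 = 602.
Compare {H-β, H-γ}: link cost 460 + fixed 151 = 611.
Compare {H-β}: link cost 580 + fixed 53 = 633.
All other subsets cost ≥ 602. Minimum total cost: 574.

574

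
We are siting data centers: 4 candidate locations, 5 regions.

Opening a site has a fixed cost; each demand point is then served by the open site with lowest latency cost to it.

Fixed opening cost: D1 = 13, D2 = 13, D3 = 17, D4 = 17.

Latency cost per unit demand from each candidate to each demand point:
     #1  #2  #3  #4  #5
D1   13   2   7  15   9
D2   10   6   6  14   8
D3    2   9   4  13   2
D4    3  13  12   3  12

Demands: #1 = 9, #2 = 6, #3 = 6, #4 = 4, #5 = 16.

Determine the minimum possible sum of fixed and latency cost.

145

Open {D1, D3, D4}: assign each demand point to its cheapest open site.
  #1→D3 9×2=18, #2→D1 6×2=12, #3→D3 6×4=24, #4→D4 4×3=12, #5→D3 16×2=32
  latency cost 98, fixed 47 → total 145.
Compare {D1, D2, D3, D4}: latency cost 98 + fixed 60 = 158.
Compare {D1, D3}: latency cost 138 + fixed 30 = 168.
Compare {D2, D3, D4}: latency cost 122 + fixed 47 = 169.
All other subsets cost ≥ 158. Minimum total cost: 145.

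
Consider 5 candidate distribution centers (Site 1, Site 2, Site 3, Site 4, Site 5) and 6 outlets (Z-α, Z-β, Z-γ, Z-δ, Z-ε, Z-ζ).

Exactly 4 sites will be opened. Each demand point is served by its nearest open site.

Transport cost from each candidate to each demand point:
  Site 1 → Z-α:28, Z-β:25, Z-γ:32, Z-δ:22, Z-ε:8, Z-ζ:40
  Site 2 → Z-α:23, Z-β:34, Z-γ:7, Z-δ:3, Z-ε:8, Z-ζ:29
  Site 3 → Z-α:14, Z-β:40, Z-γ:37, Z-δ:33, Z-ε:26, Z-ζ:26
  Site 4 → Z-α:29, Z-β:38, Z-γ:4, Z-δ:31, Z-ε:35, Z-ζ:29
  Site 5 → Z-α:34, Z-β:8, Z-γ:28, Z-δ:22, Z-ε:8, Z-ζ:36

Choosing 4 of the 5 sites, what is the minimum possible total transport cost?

63

Open {Site 2, Site 3, Site 4, Site 5}.
  Z-α→Site 3 14, Z-β→Site 5 8, Z-γ→Site 4 4, Z-δ→Site 2 3, Z-ε→Site 2 8, Z-ζ→Site 3 26  ⇒ total 63.
Compare {Site 1, Site 2, Site 3, Site 5}: total 66.
Compare {Site 1, Site 2, Site 4, Site 5}: total 75.
No size-4 selection does better; minimum is 63.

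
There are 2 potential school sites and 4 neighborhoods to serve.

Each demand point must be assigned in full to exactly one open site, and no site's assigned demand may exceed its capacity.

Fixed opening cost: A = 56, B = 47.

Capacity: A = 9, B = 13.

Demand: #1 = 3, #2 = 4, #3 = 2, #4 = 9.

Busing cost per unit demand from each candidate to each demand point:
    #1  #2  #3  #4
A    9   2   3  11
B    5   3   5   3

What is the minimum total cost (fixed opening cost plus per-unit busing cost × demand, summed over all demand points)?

Open {A, B}; cheapest assignment that respects the capacities:
  A (cap 9, load 6): #2, #3 — cost 4×2 + 2×3 = 14
  B (cap 13, load 12): #1, #4 — cost 3×5 + 9×3 = 42
  Shipping 56, fixed 103 → total 159.
  Any other capacity-feasible assignment to {A, B} ships for at least 56.
Total demand is 18 and no other set of sites has combined capacity ≥ 18, so {A, B} is the only feasible choice of open sites. Minimum: 159.

159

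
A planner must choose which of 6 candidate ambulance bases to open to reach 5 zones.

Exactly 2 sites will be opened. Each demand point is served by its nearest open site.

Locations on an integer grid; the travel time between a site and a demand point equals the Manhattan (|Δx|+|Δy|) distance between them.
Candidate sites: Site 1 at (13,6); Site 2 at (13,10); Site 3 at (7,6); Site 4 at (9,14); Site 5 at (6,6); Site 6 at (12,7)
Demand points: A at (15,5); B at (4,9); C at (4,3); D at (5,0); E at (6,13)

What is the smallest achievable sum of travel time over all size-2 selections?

27

Open {Site 1, Site 5}.
  A→Site 1 3, B→Site 5 5, C→Site 5 5, D→Site 5 7, E→Site 5 7  ⇒ total 27.
Compare {Site 5, Site 6}: total 29.
Compare {Site 1, Site 3}: total 31.
No size-2 selection does better; minimum is 27.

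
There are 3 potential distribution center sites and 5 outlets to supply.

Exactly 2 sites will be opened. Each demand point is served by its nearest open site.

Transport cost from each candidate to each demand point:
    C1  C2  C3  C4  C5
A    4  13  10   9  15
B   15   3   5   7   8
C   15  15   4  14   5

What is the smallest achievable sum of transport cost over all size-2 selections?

27

Open {A, B}.
  C1→A 4, C2→B 3, C3→B 5, C4→B 7, C5→B 8  ⇒ total 27.
Compare {B, C}: total 34.
Compare {A, C}: total 35.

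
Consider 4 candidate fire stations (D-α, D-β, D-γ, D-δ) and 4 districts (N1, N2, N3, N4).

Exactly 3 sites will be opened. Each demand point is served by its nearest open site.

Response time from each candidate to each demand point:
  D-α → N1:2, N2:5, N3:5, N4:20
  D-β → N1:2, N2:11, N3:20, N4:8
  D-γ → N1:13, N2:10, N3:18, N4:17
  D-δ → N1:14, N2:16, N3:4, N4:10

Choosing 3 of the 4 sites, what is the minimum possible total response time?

19

Open {D-α, D-β, D-δ}.
  N1→D-α 2, N2→D-α 5, N3→D-δ 4, N4→D-β 8  ⇒ total 19.
Compare {D-α, D-β, D-γ}: total 20.
Compare {D-α, D-γ, D-δ}: total 21.
No size-3 selection does better; minimum is 19.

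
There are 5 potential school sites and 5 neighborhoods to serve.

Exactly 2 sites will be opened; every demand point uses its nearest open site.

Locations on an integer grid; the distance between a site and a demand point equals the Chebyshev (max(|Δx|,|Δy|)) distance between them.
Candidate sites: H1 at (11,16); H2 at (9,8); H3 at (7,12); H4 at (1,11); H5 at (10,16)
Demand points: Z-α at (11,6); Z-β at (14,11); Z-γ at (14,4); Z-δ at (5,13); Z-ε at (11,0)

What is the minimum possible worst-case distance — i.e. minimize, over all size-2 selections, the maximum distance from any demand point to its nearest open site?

8

Open {H1, H2}.
  Farthest demand point is Z-ε at distance 8 (to H2); all others are ≤ 8.
With {H2, H3} the worst case is 8.
With {H2, H4} the worst case is 8.
No size-2 selection achieves below 8.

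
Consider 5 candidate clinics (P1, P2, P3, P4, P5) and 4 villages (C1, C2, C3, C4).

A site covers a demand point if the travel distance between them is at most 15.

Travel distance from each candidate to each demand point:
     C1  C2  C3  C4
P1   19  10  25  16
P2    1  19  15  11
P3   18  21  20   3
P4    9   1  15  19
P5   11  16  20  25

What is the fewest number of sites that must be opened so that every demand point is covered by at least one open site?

2

Coverage sets (demand points within 15 of each site):
  P1: {C2}
  P2: {C1, C3, C4}
  P3: {C4}
  P4: {C1, C2, C3}
  P5: {C1}
No single site covers all 4 demand points.
But {P1, P2} covers everything, so the minimum is 2.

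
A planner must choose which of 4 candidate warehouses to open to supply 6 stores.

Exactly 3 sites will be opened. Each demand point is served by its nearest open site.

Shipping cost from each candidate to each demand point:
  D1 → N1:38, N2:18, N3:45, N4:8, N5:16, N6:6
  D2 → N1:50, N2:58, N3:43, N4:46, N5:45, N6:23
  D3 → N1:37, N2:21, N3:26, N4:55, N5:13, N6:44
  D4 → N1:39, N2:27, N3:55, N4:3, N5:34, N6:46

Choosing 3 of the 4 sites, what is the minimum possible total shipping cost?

Open {D1, D3, D4}.
  N1→D3 37, N2→D1 18, N3→D3 26, N4→D4 3, N5→D3 13, N6→D1 6  ⇒ total 103.
Compare {D1, D2, D3}: total 108.
Compare {D2, D3, D4}: total 123.
No size-3 selection does better; minimum is 103.

103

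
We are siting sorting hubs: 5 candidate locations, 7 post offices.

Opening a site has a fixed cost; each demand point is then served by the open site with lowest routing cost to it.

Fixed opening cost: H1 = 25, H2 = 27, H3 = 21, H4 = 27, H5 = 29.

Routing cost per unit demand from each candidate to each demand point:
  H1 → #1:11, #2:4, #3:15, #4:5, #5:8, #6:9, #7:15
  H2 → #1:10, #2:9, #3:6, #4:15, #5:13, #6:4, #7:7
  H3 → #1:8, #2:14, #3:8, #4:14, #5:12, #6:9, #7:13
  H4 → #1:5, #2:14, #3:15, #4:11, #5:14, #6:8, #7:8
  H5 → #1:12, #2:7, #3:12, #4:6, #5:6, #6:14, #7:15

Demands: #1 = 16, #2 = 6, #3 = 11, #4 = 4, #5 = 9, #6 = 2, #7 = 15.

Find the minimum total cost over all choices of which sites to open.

Open {H1, H2, H4}: assign each demand point to its cheapest open site.
  #1→H4 16×5=80, #2→H1 6×4=24, #3→H2 11×6=66, #4→H1 4×5=20, #5→H1 9×8=72, #6→H2 2×4=8, #7→H2 15×7=105
  routing cost 375, fixed 79 → total 454.
Compare {H2, H4, H5}: routing cost 379 + fixed 83 = 462.
Compare {H1, H2, H4, H5}: routing cost 357 + fixed 108 = 465.
Compare {H1, H2, H3, H4}: routing cost 375 + fixed 100 = 475.
All other subsets cost ≥ 462. Minimum total cost: 454.

454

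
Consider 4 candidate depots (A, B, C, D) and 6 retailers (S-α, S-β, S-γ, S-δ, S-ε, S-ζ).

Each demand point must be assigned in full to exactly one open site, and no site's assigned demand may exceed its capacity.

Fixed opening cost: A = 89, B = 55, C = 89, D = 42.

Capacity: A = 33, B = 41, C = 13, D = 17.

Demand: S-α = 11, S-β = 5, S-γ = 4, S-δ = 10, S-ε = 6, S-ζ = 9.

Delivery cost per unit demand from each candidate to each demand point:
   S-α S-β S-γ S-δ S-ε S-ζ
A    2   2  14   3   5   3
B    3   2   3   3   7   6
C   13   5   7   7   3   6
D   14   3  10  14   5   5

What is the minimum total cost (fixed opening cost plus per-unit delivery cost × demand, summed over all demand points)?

257

Open {B, D}; cheapest assignment that respects the capacities:
  B (cap 41, load 30): S-α, S-β, S-γ, S-δ — cost 11×3 + 5×2 + 4×3 + 10×3 = 85
  D (cap 17, load 15): S-ε, S-ζ — cost 6×5 + 9×5 = 75
  Shipping 160, fixed 97 → total 257.
  Any other capacity-feasible assignment to {B, D} ships for at least 160.
Compare {A, B}: its best feasible assignment gives total 275.
Compare {A, D}: its best feasible assignment gives total 295.
Every other set of open sites that can feasibly serve all demand totals ≥ 275 even under its best assignment. Minimum: 257.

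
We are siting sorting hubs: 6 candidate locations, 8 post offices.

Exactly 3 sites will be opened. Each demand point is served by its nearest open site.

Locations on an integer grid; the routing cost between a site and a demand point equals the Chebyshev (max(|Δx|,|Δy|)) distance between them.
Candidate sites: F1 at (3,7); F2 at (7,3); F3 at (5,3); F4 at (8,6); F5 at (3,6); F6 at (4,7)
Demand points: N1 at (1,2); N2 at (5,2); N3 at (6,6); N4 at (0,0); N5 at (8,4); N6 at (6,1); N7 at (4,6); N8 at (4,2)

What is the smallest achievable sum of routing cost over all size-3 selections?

17

Open {F2, F3, F6}.
  N1→F3 4, N2→F3 1, N3→F6 2, N4→F3 5, N5→F2 1, N6→F2 2, N7→F6 1, N8→F3 1  ⇒ total 17.
Compare {F1, F2, F3}: total 18.
Compare {F1, F3, F4}: total 18.
No size-3 selection does better; minimum is 17.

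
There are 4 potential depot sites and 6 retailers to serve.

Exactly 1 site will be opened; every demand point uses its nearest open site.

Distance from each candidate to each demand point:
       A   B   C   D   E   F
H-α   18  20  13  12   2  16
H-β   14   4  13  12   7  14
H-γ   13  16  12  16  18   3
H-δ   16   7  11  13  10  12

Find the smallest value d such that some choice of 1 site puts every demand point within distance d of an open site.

14

Open {H-β}.
  Farthest demand point is A at distance 14 (to H-β); all others are ≤ 14.
With {H-δ} the worst case is 16.
With {H-γ} the worst case is 18.
No size-1 selection achieves below 14.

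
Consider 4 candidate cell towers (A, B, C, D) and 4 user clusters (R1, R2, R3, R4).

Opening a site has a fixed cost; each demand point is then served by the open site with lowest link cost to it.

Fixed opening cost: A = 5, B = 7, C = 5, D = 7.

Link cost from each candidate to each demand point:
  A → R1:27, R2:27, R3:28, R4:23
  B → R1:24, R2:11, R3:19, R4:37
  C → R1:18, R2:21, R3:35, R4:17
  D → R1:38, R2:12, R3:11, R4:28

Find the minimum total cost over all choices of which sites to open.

Open {C, D}: assign each demand point to its cheapest open site.
  R1→C 18, R2→D 12, R3→D 11, R4→C 17
  link cost 58, fixed 12 → total 70.
Compare {A, C, D}: link cost 58 + fixed 17 = 75.
Compare {B, C, D}: link cost 57 + fixed 19 = 76.
Compare {B, C}: link cost 65 + fixed 12 = 77.
All other subsets cost ≥ 75. Minimum total cost: 70.

70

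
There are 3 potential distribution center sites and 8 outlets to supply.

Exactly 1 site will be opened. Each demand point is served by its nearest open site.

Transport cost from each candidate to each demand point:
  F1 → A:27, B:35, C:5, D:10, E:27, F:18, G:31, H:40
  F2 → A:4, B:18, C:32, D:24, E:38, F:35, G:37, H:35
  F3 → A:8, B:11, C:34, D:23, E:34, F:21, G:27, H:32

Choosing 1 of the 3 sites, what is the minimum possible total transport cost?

190

Open {F3}.
  A→F3 8, B→F3 11, C→F3 34, D→F3 23, E→F3 34, F→F3 21, G→F3 27, H→F3 32  ⇒ total 190.
Compare {F1}: total 193.
Compare {F2}: total 223.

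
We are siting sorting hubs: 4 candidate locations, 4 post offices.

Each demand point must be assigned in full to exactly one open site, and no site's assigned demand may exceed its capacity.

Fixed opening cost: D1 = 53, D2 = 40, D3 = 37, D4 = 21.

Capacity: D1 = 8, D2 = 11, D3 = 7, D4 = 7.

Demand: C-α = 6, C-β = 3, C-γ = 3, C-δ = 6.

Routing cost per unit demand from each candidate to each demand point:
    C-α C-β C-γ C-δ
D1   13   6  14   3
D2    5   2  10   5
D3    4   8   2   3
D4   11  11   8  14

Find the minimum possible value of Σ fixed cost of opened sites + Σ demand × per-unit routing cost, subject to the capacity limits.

176

Open {D2, D3, D4}; cheapest assignment that respects the capacities:
  D2 (cap 11, load 9): C-α, C-β — cost 6×5 + 3×2 = 36
  D3 (cap 7, load 6): C-δ — cost 6×3 = 18
  D4 (cap 7, load 3): C-γ — cost 3×8 = 24
  Shipping 78, fixed 98 → total 176.
  Any other capacity-feasible assignment to {D2, D3, D4} ships for at least 78.
Compare {D1, D2, D3}: its best feasible assignment gives total 190.
Compare {D1, D2, D4}: its best feasible assignment gives total 192.
Every other set of open sites that can feasibly serve all demand totals ≥ 190 even under its best assignment. Minimum: 176.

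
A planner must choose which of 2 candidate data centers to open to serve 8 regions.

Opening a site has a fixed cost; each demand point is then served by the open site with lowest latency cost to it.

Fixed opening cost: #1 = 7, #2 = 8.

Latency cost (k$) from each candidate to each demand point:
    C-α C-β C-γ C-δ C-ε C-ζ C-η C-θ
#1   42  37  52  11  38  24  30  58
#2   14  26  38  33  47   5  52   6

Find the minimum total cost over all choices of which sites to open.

183

Open {#1, #2}: assign each demand point to its cheapest open site.
  C-α→#2 14, C-β→#2 26, C-γ→#2 38, C-δ→#1 11, C-ε→#1 38, C-ζ→#2 5, C-η→#1 30, C-θ→#2 6
  latency cost 168, fixed 15 → total 183.
Compare {#2}: latency cost 221 + fixed 8 = 229.
Compare {#1}: latency cost 292 + fixed 7 = 299.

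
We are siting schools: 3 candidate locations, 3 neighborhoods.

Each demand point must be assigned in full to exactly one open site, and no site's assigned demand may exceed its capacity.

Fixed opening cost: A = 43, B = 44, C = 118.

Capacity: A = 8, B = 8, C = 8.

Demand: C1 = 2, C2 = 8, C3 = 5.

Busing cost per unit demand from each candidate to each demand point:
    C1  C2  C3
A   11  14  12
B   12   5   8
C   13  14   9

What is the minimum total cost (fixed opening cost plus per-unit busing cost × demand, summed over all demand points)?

Open {A, B}; cheapest assignment that respects the capacities:
  A (cap 8, load 7): C1, C3 — cost 2×11 + 5×12 = 82
  B (cap 8, load 8): C2 — cost 8×5 = 40
  Shipping 122, fixed 87 → total 209.
  Any other capacity-feasible assignment to {A, B} ships for at least 122.
Compare {B, C}: its best feasible assignment gives total 273.
Compare {A, B, C}: its best feasible assignment gives total 312.
Every other set of open sites that can feasibly serve all demand totals ≥ 273 even under its best assignment. Minimum: 209.

209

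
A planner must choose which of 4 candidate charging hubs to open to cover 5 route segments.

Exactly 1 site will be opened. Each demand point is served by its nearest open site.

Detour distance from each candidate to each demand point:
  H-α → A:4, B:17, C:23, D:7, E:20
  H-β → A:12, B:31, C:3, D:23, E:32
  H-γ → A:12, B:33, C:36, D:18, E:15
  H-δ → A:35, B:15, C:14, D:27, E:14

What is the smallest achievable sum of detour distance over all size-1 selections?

71

Open {H-α}.
  A→H-α 4, B→H-α 17, C→H-α 23, D→H-α 7, E→H-α 20  ⇒ total 71.
Compare {H-β}: total 101.
Compare {H-δ}: total 105.
No size-1 selection does better; minimum is 71.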